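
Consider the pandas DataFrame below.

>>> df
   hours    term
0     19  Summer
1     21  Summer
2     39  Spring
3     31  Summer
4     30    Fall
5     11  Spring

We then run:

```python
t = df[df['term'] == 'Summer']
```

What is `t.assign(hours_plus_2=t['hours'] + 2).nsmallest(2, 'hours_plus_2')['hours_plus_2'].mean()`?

filter rows where term == 'Summer':
   hours    term
0     19  Summer
1     21  Summer
3     31  Summer
add column hours_plus_2 = t['hours'] + 2:
   hours    term  hours_plus_2
0     19  Summer            21
1     21  Summer            23
3     31  Summer            33
take 2 rows with smallest hours_plus_2:
   hours    term  hours_plus_2
0     19  Summer            21
1     21  Summer            23
So mean() = 22.0.

22.0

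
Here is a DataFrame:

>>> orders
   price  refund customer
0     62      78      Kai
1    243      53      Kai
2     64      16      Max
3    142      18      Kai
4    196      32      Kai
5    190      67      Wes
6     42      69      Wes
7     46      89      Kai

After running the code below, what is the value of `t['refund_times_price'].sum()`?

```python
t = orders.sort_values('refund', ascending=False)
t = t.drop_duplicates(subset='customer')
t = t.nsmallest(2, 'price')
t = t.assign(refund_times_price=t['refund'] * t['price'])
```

6992

sort by refund descending:
   price  refund customer
7     46      89      Kai
0     62      78      Kai
6     42      69      Wes
5    190      67      Wes
1    243      53      Kai
4    196      32      Kai
3    142      18      Kai
2     64      16      Max
drop duplicate customer (keep=first):
   price  refund customer
7     46      89      Kai
6     42      69      Wes
2     64      16      Max
take 2 rows with smallest price:
   price  refund customer
6     42      69      Wes
7     46      89      Kai
add column refund_times_price = t['refund'] * t['price']:
   price  refund customer  refund_times_price
6     42      69      Wes                2898
7     46      89      Kai                4094
sum of column 'refund_times_price' → 6992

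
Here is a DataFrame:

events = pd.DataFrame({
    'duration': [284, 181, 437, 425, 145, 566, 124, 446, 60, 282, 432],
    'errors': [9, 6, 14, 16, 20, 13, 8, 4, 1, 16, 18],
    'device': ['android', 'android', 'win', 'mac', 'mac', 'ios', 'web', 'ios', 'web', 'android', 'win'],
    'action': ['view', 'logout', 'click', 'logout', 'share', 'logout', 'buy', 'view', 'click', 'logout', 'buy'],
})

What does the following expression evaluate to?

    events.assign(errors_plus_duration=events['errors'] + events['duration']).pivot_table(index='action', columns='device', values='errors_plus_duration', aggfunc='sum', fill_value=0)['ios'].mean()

add column errors_plus_duration = events['errors'] + events['duration']:
    duration  errors   device  action  errors_plus_duration
0        284       9  android    view                   293
1        181       6  android  logout                   187
2        437      14      win   click                   451
3        425      16      mac  logout                   441
4        145      20      mac   share                   165
5        566      13      ios  logout                   579
6        124       8      web     buy                   132
7        446       4      ios    view                   450
8         60       1      web   click                    61
9        282      16  android  logout                   298
10       432      18      win     buy                   450
pivot: rows=action, cols=device, sum(errors_plus_duration):
device  android  ios  mac  web  win
action                             
buy           0    0    0  132  450
click         0    0    0   61  451
logout      485  579  441    0    0
share         0    0  165    0    0
view        293  450    0    0    0
Hence 205.8.

205.8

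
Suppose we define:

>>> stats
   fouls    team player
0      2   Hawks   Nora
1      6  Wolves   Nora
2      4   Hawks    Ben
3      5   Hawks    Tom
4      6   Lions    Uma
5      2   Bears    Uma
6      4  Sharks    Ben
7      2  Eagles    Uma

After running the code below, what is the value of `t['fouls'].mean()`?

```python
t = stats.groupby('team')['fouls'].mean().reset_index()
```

group by team, mean of fouls:
team
Bears     2.000000
Eagles    2.000000
Hawks     3.666667
Lions     6.000000
Sharks    4.000000
Wolves    6.000000
Name: fouls, dtype: float64
reset_index():
     team     fouls
0   Bears  2.000000
1  Eagles  2.000000
2   Hawks  3.666667
3   Lions  6.000000
4  Sharks  4.000000
5  Wolves  6.000000

3.94444444444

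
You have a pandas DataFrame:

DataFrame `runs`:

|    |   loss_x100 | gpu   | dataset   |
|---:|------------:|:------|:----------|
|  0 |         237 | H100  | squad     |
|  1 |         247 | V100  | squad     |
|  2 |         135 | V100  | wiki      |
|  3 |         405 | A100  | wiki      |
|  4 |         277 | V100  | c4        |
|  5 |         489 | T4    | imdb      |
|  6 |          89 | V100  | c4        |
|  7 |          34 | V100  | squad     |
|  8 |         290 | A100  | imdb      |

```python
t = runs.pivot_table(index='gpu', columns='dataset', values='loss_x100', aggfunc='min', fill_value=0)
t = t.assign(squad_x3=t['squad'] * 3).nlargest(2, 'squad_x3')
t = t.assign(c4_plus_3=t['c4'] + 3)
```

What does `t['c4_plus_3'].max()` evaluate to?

92

pivot: rows=gpu, cols=dataset, min(loss_x100):
dataset  c4  imdb  squad  wiki
gpu                           
A100      0   290      0   405
H100      0     0    237     0
T4        0   489      0     0
V100     89     0     34   135
add column squad_x3 = t['squad'] * 3:
dataset  c4  imdb  squad  wiki  squad_x3
gpu                                     
A100      0   290      0   405         0
H100      0     0    237     0       711
T4        0   489      0     0         0
V100     89     0     34   135       102
take 2 rows with largest squad_x3:
dataset  c4  imdb  squad  wiki  squad_x3
gpu                                     
H100      0     0    237     0       711
V100     89     0     34   135       102
add column c4_plus_3 = t['c4'] + 3:
dataset  c4  imdb  squad  wiki  squad_x3  c4_plus_3
gpu                                                
H100      0     0    237     0       711          3
V100     89     0     34   135       102         92
Reading off the max of column 'c4_plus_3', we get 92.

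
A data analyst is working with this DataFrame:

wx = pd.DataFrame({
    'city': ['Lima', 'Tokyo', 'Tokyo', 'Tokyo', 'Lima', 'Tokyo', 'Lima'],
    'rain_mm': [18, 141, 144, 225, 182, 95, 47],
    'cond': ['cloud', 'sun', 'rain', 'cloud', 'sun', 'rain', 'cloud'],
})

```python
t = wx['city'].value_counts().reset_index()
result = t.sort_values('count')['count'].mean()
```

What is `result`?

value_counts of city:
city
Tokyo    4
Lima     3
Name: count, dtype: int64
reset_index():
    city  count
0  Tokyo      4
1   Lima      3
sort by count:
    city  count
1   Lima      3
0  Tokyo      4
Reading off the mean of column 'count', we get 3.5.

3.5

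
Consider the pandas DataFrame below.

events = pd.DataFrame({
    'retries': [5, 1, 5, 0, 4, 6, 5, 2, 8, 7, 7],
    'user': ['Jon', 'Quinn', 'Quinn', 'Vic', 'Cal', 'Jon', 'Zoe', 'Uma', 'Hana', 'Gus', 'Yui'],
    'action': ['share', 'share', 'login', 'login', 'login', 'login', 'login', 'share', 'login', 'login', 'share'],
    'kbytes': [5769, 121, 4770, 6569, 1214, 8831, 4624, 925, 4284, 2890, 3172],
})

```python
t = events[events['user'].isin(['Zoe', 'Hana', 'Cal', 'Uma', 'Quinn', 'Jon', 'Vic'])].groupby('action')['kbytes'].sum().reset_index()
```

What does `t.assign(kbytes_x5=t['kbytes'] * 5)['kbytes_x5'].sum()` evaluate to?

185535

filter rows where user in ['Zoe', 'Hana', 'Cal', 'Uma', 'Quinn', 'Jon', 'Vic']:
   retries   user action  kbytes
0        5    Jon  share    5769
1        1  Quinn  share     121
2        5  Quinn  login    4770
3        0    Vic  login    6569
4        4    Cal  login    1214
5        6    Jon  login    8831
6        5    Zoe  login    4624
7        2    Uma  share     925
8        8   Hana  login    4284
group by action, sum of kbytes:
action
login    30292
share     6815
Name: kbytes, dtype: int64
reset_index():
  action  kbytes
0  login   30292
1  share    6815
add column kbytes_x5 = t['kbytes'] * 5:
  action  kbytes  kbytes_x5
0  login   30292     151460
1  share    6815      34075
Then the sum of column 'kbytes_x5': 185535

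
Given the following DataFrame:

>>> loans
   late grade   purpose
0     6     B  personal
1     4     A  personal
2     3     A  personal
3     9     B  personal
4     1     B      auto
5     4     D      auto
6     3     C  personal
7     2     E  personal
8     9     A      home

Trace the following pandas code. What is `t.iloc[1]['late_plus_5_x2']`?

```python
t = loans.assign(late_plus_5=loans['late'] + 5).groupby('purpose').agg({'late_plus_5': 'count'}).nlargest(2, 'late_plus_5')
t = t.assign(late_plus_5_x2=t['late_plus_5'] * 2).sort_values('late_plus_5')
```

add column late_plus_5 = loans['late'] + 5:
   late grade   purpose  late_plus_5
0     6     B  personal           11
1     4     A  personal            9
2     3     A  personal            8
3     9     B  personal           14
4     1     B      auto            6
5     4     D      auto            9
6     3     C  personal            8
7     2     E  personal            7
8     9     A      home           14
group by purpose, count of late_plus_5:
          late_plus_5
purpose              
auto                2
home                1
personal            6
take 2 rows with largest late_plus_5:
          late_plus_5
purpose              
personal            6
auto                2
add column late_plus_5_x2 = t['late_plus_5'] * 2:
          late_plus_5  late_plus_5_x2
purpose                              
personal            6              12
auto                2               4
sort by late_plus_5:
          late_plus_5  late_plus_5_x2
purpose                              
auto                2               4
personal            6              12
The value at position 1, column 'late_plus_5_x2' is 12.

12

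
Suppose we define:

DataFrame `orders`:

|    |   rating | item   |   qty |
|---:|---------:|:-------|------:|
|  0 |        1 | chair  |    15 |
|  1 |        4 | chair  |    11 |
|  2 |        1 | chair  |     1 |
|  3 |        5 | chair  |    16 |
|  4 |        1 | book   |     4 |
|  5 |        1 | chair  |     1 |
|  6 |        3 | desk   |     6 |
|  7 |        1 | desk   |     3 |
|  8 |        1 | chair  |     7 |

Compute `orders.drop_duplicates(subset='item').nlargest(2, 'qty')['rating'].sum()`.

4

drop duplicate item (keep=first):
   rating   item  qty
0       1  chair   15
4       1   book    4
6       3   desk    6
take 2 rows with largest qty:
   rating   item  qty
0       1  chair   15
6       3   desk    6
Taking the sum of column 'rating' gives 4.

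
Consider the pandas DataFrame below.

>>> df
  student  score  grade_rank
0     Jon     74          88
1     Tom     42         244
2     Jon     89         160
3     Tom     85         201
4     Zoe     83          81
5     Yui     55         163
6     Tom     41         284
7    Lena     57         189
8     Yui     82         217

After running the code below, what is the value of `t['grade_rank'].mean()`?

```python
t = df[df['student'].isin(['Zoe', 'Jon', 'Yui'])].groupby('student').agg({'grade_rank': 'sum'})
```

filter rows where student in ['Zoe', 'Jon', 'Yui']:
  student  score  grade_rank
0     Jon     74          88
2     Jon     89         160
4     Zoe     83          81
5     Yui     55         163
8     Yui     82         217
group by student, sum of grade_rank:
         grade_rank
student            
Jon             248
Yui             380
Zoe              81

236.333333333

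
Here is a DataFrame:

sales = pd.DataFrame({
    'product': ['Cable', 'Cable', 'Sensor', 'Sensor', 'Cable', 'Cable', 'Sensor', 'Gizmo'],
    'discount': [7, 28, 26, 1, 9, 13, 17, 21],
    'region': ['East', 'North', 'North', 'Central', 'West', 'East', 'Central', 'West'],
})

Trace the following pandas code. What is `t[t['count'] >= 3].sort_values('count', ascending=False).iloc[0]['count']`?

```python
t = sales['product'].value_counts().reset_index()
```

value_counts of product:
product
Cable     4
Sensor    3
Gizmo     1
Name: count, dtype: int64
reset_index():
  product  count
0   Cable      4
1  Sensor      3
2   Gizmo      1
filter rows where count >= 3:
  product  count
0   Cable      4
1  Sensor      3
sort by count descending:
  product  count
0   Cable      4
1  Sensor      3
value at position 0, column 'count' → 4

4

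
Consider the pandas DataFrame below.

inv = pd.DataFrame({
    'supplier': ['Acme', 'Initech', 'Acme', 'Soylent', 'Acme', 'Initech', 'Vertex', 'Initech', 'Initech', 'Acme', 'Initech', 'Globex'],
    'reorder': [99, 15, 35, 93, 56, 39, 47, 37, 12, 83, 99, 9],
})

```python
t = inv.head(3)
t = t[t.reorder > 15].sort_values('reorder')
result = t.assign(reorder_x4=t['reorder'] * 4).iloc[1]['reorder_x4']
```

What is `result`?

396

take first 3 rows:
  supplier  reorder
0     Acme       99
1  Initech       15
2     Acme       35
filter rows where reorder > 15:
  supplier  reorder
0     Acme       99
2     Acme       35
sort by reorder:
  supplier  reorder
2     Acme       35
0     Acme       99
add column reorder_x4 = t['reorder'] * 4:
  supplier  reorder  reorder_x4
2     Acme       35         140
0     Acme       99         396
value at position 1, column 'reorder_x4' → 396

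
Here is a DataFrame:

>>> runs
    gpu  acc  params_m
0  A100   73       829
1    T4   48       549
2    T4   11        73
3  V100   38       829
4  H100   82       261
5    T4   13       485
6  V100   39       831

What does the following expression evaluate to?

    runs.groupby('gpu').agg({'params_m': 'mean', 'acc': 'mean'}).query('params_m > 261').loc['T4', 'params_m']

369.0

group by gpu: mean(params_m), mean(acc):
      params_m   acc
gpu                 
A100     829.0  73.0
H100     261.0  82.0
T4       369.0  24.0
V100     830.0  38.5
filter rows where params_m > 261:
      params_m   acc
gpu                 
A100     829.0  73.0
T4       369.0  24.0
V100     830.0  38.5
Then the value at row 'T4', column 'params_m': 369.0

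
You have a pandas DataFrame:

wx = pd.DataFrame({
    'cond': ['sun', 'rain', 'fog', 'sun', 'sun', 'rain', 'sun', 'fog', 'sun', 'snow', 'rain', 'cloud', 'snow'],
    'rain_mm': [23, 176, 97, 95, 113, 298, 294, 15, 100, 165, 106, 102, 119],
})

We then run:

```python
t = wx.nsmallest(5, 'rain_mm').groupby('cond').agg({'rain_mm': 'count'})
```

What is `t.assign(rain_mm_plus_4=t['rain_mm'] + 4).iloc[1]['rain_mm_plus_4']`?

take 5 rows with smallest rain_mm:
  cond  rain_mm
7  fog       15
0  sun       23
3  sun       95
2  fog       97
8  sun      100
group by cond, count of rain_mm:
      rain_mm
cond         
fog         2
sun         3
add column rain_mm_plus_4 = t['rain_mm'] + 4:
      rain_mm  rain_mm_plus_4
cond                         
fog         2               6
sun         3               7
Hence 7.

7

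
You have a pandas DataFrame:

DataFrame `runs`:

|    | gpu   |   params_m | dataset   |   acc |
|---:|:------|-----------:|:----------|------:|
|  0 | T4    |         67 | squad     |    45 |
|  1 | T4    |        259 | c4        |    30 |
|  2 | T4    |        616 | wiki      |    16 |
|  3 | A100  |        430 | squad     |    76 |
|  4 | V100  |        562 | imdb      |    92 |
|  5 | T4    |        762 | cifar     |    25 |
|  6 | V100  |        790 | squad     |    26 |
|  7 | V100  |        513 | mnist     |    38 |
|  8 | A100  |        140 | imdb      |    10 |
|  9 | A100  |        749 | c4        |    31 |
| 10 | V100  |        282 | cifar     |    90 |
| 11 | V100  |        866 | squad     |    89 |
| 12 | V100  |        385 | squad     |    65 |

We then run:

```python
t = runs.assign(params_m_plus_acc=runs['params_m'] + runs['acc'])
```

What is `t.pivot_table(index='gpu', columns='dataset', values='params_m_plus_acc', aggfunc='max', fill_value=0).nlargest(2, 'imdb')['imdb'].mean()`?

402.0

add column params_m_plus_acc = runs['params_m'] + runs['acc']:
     gpu  params_m dataset  acc  params_m_plus_acc
0     T4        67   squad   45                112
1     T4       259      c4   30                289
2     T4       616    wiki   16                632
3   A100       430   squad   76                506
4   V100       562    imdb   92                654
5     T4       762   cifar   25                787
6   V100       790   squad   26                816
7   V100       513   mnist   38                551
8   A100       140    imdb   10                150
9   A100       749      c4   31                780
10  V100       282   cifar   90                372
11  V100       866   squad   89                955
12  V100       385   squad   65                450
pivot: rows=gpu, cols=dataset, max(params_m_plus_acc):
dataset   c4  cifar  imdb  mnist  squad  wiki
gpu                                          
A100     780      0   150      0    506     0
T4       289    787     0      0    112   632
V100       0    372   654    551    955     0
take 2 rows with largest imdb:
dataset   c4  cifar  imdb  mnist  squad  wiki
gpu                                          
V100       0    372   654    551    955     0
A100     780      0   150      0    506     0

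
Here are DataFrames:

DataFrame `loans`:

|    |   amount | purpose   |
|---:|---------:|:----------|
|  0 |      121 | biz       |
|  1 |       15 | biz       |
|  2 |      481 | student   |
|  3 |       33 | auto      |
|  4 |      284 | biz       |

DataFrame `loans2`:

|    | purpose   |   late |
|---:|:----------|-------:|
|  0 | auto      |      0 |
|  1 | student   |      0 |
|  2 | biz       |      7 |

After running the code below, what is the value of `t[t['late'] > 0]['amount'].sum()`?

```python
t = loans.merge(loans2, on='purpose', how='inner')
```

merge on 'purpose' (how='inner') → 5 rows:
   amount  purpose  late
0     121      biz     7
1      15      biz     7
2     481  student     0
3      33     auto     0
4     284      biz     7
filter rows where late > 0:
   amount purpose  late
0     121     biz     7
1      15     biz     7
4     284     biz     7
Taking the sum of column 'amount' gives 420.

420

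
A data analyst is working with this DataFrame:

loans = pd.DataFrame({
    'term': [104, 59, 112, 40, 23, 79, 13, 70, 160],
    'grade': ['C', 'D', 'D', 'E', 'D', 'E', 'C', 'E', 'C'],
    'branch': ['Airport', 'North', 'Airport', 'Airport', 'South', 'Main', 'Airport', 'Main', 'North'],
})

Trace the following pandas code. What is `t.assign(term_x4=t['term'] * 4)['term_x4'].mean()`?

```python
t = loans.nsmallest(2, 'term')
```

take 2 rows with smallest term:
   term grade   branch
6    13     C  Airport
4    23     D    South
add column term_x4 = t['term'] * 4:
   term grade   branch  term_x4
6    13     C  Airport       52
4    23     D    South       92
So mean() = 72.0.

72.0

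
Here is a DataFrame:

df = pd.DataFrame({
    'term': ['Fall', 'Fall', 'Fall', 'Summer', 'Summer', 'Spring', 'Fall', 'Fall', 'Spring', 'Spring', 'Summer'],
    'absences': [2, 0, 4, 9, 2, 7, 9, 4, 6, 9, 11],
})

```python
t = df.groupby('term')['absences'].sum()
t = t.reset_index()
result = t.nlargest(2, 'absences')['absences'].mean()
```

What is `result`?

group by term, sum of absences:
term
Fall      19
Spring    22
Summer    22
Name: absences, dtype: int64
reset_index():
     term  absences
0    Fall        19
1  Spring        22
2  Summer        22
take 2 rows with largest absences:
     term  absences
1  Spring        22
2  Summer        22

22.0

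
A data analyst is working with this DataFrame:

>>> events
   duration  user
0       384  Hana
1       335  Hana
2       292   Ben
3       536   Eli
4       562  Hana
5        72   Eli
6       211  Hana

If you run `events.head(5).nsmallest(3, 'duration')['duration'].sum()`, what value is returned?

take first 5 rows:
   duration  user
0       384  Hana
1       335  Hana
2       292   Ben
3       536   Eli
4       562  Hana
take 3 rows with smallest duration:
   duration  user
2       292   Ben
1       335  Hana
0       384  Hana
Then the sum of column 'duration': 1011

1011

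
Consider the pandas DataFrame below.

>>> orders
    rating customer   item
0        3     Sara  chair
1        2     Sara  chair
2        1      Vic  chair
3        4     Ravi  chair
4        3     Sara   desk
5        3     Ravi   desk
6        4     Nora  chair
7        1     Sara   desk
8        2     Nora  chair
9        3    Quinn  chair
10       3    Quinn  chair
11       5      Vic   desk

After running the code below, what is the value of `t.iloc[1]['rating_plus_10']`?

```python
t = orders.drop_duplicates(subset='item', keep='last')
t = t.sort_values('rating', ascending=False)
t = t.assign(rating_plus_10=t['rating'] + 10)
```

13

drop duplicate item (keep=last):
    rating customer   item
10       3    Quinn  chair
11       5      Vic   desk
sort by rating descending:
    rating customer   item
11       5      Vic   desk
10       3    Quinn  chair
add column rating_plus_10 = t['rating'] + 10:
    rating customer   item  rating_plus_10
11       5      Vic   desk              15
10       3    Quinn  chair              13
Finally, value at position 1, column 'rating_plus_10' = 13.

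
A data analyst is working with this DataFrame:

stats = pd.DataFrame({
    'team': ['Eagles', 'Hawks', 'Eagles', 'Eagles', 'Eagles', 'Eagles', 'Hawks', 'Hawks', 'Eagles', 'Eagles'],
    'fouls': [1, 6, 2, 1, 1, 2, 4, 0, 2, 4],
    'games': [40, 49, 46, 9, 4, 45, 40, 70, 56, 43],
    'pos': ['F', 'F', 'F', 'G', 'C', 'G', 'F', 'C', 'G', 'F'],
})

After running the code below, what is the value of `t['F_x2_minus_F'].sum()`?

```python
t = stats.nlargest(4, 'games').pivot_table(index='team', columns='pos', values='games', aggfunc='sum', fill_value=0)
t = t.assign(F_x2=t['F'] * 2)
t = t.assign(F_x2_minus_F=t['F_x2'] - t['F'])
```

95

take 4 rows with largest games:
     team  fouls  games pos
7   Hawks      0     70   C
8  Eagles      2     56   G
1   Hawks      6     49   F
2  Eagles      2     46   F
pivot: rows=team, cols=pos, sum(games):
pos      C   F   G
team              
Eagles   0  46  56
Hawks   70  49   0
add column F_x2 = t['F'] * 2:
pos      C   F   G  F_x2
team                    
Eagles   0  46  56    92
Hawks   70  49   0    98
add column F_x2_minus_F = t['F_x2'] - t['F']:
pos      C   F   G  F_x2  F_x2_minus_F
team                                  
Eagles   0  46  56    92            46
Hawks   70  49   0    98            49
Hence 95.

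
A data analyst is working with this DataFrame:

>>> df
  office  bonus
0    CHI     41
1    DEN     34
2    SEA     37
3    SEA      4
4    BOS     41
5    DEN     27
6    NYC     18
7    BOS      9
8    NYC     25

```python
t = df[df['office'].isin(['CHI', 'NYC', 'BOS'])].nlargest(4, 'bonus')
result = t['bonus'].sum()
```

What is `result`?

125

filter rows where office in ['CHI', 'NYC', 'BOS']:
  office  bonus
0    CHI     41
4    BOS     41
6    NYC     18
7    BOS      9
8    NYC     25
take 4 rows with largest bonus:
  office  bonus
0    CHI     41
4    BOS     41
8    NYC     25
6    NYC     18
Then the sum of column 'bonus': 125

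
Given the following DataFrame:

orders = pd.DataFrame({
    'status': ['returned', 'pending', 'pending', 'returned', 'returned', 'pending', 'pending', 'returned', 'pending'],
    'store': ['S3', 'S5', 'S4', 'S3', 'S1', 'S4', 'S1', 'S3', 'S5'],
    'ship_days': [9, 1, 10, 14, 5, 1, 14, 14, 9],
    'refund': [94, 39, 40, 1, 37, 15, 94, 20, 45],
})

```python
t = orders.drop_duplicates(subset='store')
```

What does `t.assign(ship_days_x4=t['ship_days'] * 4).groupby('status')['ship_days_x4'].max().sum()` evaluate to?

drop duplicate store (keep=first):
     status store  ship_days  refund
0  returned    S3          9      94
1   pending    S5          1      39
2   pending    S4         10      40
4  returned    S1          5      37
add column ship_days_x4 = t['ship_days'] * 4:
     status store  ship_days  refund  ship_days_x4
0  returned    S3          9      94            36
1   pending    S5          1      39             4
2   pending    S4         10      40            40
4  returned    S1          5      37            20
group by status, max of ship_days_x4:
status
pending     40
returned    36
Name: ship_days_x4, dtype: int64
Finally, sum of the resulting series = 76.

76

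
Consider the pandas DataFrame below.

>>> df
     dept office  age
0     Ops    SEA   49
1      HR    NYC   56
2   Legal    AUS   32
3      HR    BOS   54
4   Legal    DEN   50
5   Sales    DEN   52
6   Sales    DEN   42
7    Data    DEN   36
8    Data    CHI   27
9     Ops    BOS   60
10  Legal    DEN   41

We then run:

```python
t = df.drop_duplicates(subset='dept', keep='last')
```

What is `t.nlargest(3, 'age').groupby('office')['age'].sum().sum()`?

drop duplicate dept (keep=last):
     dept office  age
3      HR    BOS   54
6   Sales    DEN   42
8    Data    CHI   27
9     Ops    BOS   60
10  Legal    DEN   41
take 3 rows with largest age:
    dept office  age
9    Ops    BOS   60
3     HR    BOS   54
6  Sales    DEN   42
group by office, sum of age:
office
BOS    114
DEN     42
Name: age, dtype: int64
So sum() = 156.

156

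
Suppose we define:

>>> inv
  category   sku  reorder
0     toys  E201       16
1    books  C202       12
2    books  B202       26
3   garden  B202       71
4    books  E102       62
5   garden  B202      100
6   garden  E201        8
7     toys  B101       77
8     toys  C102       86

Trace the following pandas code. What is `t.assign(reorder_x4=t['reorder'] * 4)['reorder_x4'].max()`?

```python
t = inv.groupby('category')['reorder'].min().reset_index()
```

64

group by category, min of reorder:
category
books     12
garden     8
toys      16
Name: reorder, dtype: int64
reset_index():
  category  reorder
0    books       12
1   garden        8
2     toys       16
add column reorder_x4 = t['reorder'] * 4:
  category  reorder  reorder_x4
0    books       12          48
1   garden        8          32
2     toys       16          64
Taking the max of column 'reorder_x4' gives 64.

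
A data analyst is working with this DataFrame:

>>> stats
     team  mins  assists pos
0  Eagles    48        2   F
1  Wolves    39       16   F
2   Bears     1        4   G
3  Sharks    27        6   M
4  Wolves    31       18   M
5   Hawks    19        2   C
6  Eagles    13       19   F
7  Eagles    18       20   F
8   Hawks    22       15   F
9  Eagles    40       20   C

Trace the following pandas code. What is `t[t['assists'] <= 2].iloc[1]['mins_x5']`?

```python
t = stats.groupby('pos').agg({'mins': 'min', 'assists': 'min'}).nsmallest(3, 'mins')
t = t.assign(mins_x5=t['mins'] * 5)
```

95

group by pos: min(mins), min(assists):
     mins  assists
pos               
C      19        2
F      13        2
G       1        4
M      27        6
take 3 rows with smallest mins:
     mins  assists
pos               
G       1        4
F      13        2
C      19        2
add column mins_x5 = t['mins'] * 5:
     mins  assists  mins_x5
pos                        
G       1        4        5
F      13        2       65
C      19        2       95
filter rows where assists <= 2:
     mins  assists  mins_x5
pos                        
F      13        2       65
C      19        2       95
Finally, value at position 1, column 'mins_x5' = 95.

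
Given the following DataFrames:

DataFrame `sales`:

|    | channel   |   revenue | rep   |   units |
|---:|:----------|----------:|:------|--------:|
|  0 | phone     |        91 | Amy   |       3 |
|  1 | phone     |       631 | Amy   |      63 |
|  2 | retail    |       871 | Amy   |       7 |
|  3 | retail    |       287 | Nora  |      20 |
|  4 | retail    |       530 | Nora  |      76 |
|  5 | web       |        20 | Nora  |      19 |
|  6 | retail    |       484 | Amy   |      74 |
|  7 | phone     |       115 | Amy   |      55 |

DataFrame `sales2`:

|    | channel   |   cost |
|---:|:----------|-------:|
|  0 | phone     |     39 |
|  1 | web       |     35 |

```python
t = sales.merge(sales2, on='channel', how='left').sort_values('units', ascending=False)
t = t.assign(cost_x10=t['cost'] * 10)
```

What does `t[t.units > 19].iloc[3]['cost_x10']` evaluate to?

merge on 'channel' (how='left') → 8 rows:
  channel  revenue   rep  units  cost
0   phone       91   Amy      3  39.0
1   phone      631   Amy     63  39.0
2  retail      871   Amy      7   NaN
3  retail      287  Nora     20   NaN
4  retail      530  Nora     76   NaN
5     web       20  Nora     19  35.0
6  retail      484   Amy     74   NaN
7   phone      115   Amy     55  39.0
sort by units descending:
  channel  revenue   rep  units  cost
4  retail      530  Nora     76   NaN
6  retail      484   Amy     74   NaN
1   phone      631   Amy     63  39.0
7   phone      115   Amy     55  39.0
3  retail      287  Nora     20   NaN
5     web       20  Nora     19  35.0
2  retail      871   Amy      7   NaN
0   phone       91   Amy      3  39.0
add column cost_x10 = t['cost'] * 10:
  channel  revenue   rep  units  cost  cost_x10
4  retail      530  Nora     76   NaN       NaN
6  retail      484   Amy     74   NaN       NaN
1   phone      631   Amy     63  39.0     390.0
7   phone      115   Amy     55  39.0     390.0
3  retail      287  Nora     20   NaN       NaN
5     web       20  Nora     19  35.0     350.0
2  retail      871   Amy      7   NaN       NaN
0   phone       91   Amy      3  39.0     390.0
filter rows where units > 19:
  channel  revenue   rep  units  cost  cost_x10
4  retail      530  Nora     76   NaN       NaN
6  retail      484   Amy     74   NaN       NaN
1   phone      631   Amy     63  39.0     390.0
7   phone      115   Amy     55  39.0     390.0
3  retail      287  Nora     20   NaN       NaN

390.0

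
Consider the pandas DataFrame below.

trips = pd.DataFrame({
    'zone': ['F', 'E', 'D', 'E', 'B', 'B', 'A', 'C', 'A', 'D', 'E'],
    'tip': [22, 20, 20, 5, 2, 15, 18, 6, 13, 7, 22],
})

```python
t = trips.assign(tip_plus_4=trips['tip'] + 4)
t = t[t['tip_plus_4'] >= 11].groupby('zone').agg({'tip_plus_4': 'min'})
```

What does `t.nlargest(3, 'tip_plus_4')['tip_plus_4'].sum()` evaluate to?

add column tip_plus_4 = trips['tip'] + 4:
   zone  tip  tip_plus_4
0     F   22          26
1     E   20          24
2     D   20          24
3     E    5           9
4     B    2           6
5     B   15          19
6     A   18          22
7     C    6          10
8     A   13          17
9     D    7          11
10    E   22          26
filter rows where tip_plus_4 >= 11:
   zone  tip  tip_plus_4
0     F   22          26
1     E   20          24
2     D   20          24
5     B   15          19
6     A   18          22
8     A   13          17
9     D    7          11
10    E   22          26
group by zone, min of tip_plus_4:
      tip_plus_4
zone            
A             17
B             19
D             11
E             24
F             26
take 3 rows with largest tip_plus_4:
      tip_plus_4
zone            
F             26
E             24
B             19
Reading off the sum of column 'tip_plus_4', we get 69.

69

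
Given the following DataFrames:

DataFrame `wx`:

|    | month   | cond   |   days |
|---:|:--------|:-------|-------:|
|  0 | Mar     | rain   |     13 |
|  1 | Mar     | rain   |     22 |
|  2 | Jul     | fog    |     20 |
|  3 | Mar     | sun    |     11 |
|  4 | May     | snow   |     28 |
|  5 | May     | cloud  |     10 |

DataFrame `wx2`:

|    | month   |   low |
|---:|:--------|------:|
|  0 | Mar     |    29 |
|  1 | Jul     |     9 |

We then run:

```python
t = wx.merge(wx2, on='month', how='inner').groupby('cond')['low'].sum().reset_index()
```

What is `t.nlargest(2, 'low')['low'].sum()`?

87

merge on 'month' (how='inner') → 4 rows:
  month  cond  days  low
0   Mar  rain    13   29
1   Mar  rain    22   29
2   Jul   fog    20    9
3   Mar   sun    11   29
group by cond, sum of low:
cond
fog      9
rain    58
sun     29
Name: low, dtype: int64
reset_index():
   cond  low
0   fog    9
1  rain   58
2   sun   29
take 2 rows with largest low:
   cond  low
1  rain   58
2   sun   29
Taking the sum of column 'low' gives 87.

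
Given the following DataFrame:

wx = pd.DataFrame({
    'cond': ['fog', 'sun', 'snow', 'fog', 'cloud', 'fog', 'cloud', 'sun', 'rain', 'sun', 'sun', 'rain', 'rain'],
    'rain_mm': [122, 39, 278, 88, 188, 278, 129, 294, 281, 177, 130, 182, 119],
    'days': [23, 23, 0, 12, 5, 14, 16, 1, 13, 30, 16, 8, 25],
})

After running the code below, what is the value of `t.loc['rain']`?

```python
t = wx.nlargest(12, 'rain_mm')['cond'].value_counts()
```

3

take 12 rows with largest rain_mm:
     cond  rain_mm  days
7     sun      294     1
8    rain      281    13
2    snow      278     0
5     fog      278    14
4   cloud      188     5
11   rain      182     8
9     sun      177    30
10    sun      130    16
6   cloud      129    16
0     fog      122    23
12   rain      119    25
3     fog       88    12
value_counts of cond:
cond
sun      3
rain     3
fog      3
cloud    2
snow     1
Name: count, dtype: int64
Finally, value at index 'rain' = 3.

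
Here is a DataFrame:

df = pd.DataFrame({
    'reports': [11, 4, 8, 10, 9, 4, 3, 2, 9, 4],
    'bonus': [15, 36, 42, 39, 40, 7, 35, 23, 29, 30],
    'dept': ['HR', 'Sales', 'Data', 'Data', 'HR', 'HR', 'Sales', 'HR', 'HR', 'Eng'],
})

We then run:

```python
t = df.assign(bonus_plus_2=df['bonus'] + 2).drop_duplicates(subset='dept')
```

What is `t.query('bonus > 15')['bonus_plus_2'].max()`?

add column bonus_plus_2 = df['bonus'] + 2:
   reports  bonus   dept  bonus_plus_2
0       11     15     HR            17
1        4     36  Sales            38
2        8     42   Data            44
3       10     39   Data            41
4        9     40     HR            42
5        4      7     HR             9
6        3     35  Sales            37
7        2     23     HR            25
8        9     29     HR            31
9        4     30    Eng            32
drop duplicate dept (keep=first):
   reports  bonus   dept  bonus_plus_2
0       11     15     HR            17
1        4     36  Sales            38
2        8     42   Data            44
9        4     30    Eng            32
filter rows where bonus > 15:
   reports  bonus   dept  bonus_plus_2
1        4     36  Sales            38
2        8     42   Data            44
9        4     30    Eng            32
max of column 'bonus_plus_2' → 44

44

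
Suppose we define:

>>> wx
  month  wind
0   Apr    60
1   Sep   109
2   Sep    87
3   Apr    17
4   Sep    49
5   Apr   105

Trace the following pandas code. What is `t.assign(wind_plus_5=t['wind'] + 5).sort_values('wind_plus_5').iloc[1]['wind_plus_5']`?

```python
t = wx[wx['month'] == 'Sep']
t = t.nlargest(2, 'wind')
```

114

filter rows where month == 'Sep':
  month  wind
1   Sep   109
2   Sep    87
4   Sep    49
take 2 rows with largest wind:
  month  wind
1   Sep   109
2   Sep    87
add column wind_plus_5 = t['wind'] + 5:
  month  wind  wind_plus_5
1   Sep   109          114
2   Sep    87           92
sort by wind_plus_5:
  month  wind  wind_plus_5
2   Sep    87           92
1   Sep   109          114
The value at position 1, column 'wind_plus_5' is 114.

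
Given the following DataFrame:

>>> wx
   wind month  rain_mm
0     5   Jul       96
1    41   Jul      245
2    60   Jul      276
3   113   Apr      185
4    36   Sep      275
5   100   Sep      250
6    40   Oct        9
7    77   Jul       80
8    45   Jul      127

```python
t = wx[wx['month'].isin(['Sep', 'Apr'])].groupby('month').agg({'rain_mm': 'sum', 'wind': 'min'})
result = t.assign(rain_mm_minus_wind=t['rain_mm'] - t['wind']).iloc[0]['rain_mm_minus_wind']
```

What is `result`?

filter rows where month in ['Sep', 'Apr']:
   wind month  rain_mm
3   113   Apr      185
4    36   Sep      275
5   100   Sep      250
group by month: sum(rain_mm), min(wind):
       rain_mm  wind
month               
Apr        185   113
Sep        525    36
add column rain_mm_minus_wind = t['rain_mm'] - t['wind']:
       rain_mm  wind  rain_mm_minus_wind
month                                   
Apr        185   113                  72
Sep        525    36                 489
The value at position 0, column 'rain_mm_minus_wind' is 72.

72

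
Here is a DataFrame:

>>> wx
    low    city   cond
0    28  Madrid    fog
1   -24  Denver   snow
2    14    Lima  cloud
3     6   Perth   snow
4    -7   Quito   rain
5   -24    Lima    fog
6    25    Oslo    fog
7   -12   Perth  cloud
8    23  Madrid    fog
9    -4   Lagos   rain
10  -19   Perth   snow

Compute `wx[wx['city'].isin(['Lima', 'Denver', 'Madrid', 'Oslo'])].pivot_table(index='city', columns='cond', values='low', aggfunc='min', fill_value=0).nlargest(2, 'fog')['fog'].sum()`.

filter rows where city in ['Lima', 'Denver', 'Madrid', 'Oslo']:
   low    city   cond
0   28  Madrid    fog
1  -24  Denver   snow
2   14    Lima  cloud
5  -24    Lima    fog
6   25    Oslo    fog
8   23  Madrid    fog
pivot: rows=city, cols=cond, min(low):
cond    cloud  fog  snow
city                    
Denver      0    0   -24
Lima       14  -24     0
Madrid      0   23     0
Oslo        0   25     0
take 2 rows with largest fog:
cond    cloud  fog  snow
city                    
Oslo        0   25     0
Madrid      0   23     0

48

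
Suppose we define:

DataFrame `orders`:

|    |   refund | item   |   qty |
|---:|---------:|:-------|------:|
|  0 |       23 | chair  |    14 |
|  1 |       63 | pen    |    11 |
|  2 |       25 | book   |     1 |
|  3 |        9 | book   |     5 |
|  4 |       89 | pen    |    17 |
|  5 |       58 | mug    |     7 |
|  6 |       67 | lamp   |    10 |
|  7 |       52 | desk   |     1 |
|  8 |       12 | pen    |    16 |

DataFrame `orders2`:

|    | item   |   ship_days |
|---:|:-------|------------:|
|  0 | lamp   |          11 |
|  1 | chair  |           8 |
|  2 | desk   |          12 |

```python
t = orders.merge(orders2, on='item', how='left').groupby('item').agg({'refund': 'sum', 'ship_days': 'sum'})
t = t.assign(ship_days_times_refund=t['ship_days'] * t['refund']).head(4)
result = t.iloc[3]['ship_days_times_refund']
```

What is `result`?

737.0

merge on 'item' (how='left') → 9 rows:
   refund   item  qty  ship_days
0      23  chair   14        8.0
1      63    pen   11        NaN
2      25   book    1        NaN
3       9   book    5        NaN
4      89    pen   17        NaN
5      58    mug    7        NaN
6      67   lamp   10       11.0
7      52   desk    1       12.0
8      12    pen   16        NaN
group by item: sum(refund), sum(ship_days):
       refund  ship_days
item                    
book       34        0.0
chair      23        8.0
desk       52       12.0
lamp       67       11.0
mug        58        0.0
pen       164        0.0
add column ship_days_times_refund = t['ship_days'] * t['refund']:
       refund  ship_days  ship_days_times_refund
item                                            
book       34        0.0                     0.0
chair      23        8.0                   184.0
desk       52       12.0                   624.0
lamp       67       11.0                   737.0
mug        58        0.0                     0.0
pen       164        0.0                     0.0
take first 4 rows:
       refund  ship_days  ship_days_times_refund
item                                            
book       34        0.0                     0.0
chair      23        8.0                   184.0
desk       52       12.0                   624.0
lamp       67       11.0                   737.0
Hence 737.0.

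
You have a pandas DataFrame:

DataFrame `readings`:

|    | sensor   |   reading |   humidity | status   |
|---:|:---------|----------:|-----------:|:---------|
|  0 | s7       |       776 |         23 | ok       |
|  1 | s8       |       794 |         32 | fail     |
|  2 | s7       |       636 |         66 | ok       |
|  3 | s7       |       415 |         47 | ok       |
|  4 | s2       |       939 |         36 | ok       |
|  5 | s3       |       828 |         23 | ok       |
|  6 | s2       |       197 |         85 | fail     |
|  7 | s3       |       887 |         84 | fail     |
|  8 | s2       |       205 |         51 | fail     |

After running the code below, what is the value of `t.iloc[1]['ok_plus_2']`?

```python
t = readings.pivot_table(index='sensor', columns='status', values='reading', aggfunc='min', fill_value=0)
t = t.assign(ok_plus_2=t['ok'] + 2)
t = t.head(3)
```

pivot: rows=sensor, cols=status, min(reading):
status  fail   ok
sensor           
s2       197  939
s3       887  828
s7         0  415
s8       794    0
add column ok_plus_2 = t['ok'] + 2:
status  fail   ok  ok_plus_2
sensor                      
s2       197  939        941
s3       887  828        830
s7         0  415        417
s8       794    0          2
take first 3 rows:
status  fail   ok  ok_plus_2
sensor                      
s2       197  939        941
s3       887  828        830
s7         0  415        417
Reading off the value at position 1, column 'ok_plus_2', we get 830.

830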